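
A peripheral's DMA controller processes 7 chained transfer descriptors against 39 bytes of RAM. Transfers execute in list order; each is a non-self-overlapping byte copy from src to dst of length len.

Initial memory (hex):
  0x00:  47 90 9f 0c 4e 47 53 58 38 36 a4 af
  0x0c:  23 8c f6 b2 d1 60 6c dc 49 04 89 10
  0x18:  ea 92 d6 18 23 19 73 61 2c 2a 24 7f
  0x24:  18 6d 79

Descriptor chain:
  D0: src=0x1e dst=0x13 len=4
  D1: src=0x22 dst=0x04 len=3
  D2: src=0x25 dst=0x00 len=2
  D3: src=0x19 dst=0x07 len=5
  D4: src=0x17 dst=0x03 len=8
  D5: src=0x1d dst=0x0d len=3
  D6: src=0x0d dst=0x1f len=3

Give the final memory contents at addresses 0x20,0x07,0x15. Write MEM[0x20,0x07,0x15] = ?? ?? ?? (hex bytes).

MEM[0x20,0x07,0x15] = 73 18 2c

[0] 0x1e->0x13 len=4 : 73 61 2c 2a
[1] 0x22->0x04 len=3 : 24 7f 18
[2] 0x25->0x00 len=2 : 6d 79
[3] 0x19->0x07 len=5 : 92 d6 18 23 19
[4] 0x17->0x03 len=8 : 10 ea 92 d6 18 23 19 73
[5] 0x1d->0x0d len=3 : 19 73 61
[6] 0x0d->0x1f len=3 : 19 73 61
query mem[0x20]=0x73, mem[0x07]=0x18, mem[0x15]=0x2c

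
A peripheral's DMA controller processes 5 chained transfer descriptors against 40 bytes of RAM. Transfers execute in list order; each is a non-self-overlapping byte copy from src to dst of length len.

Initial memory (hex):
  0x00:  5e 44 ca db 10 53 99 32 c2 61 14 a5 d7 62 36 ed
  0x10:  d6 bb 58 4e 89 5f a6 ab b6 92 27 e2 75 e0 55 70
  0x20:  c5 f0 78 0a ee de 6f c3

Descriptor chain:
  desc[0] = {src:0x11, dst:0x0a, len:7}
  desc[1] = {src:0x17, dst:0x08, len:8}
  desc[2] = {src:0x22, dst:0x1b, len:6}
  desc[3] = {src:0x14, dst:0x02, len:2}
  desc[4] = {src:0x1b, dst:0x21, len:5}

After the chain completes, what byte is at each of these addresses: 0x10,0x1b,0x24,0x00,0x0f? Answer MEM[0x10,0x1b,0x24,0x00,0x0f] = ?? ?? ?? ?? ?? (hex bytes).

  after D0: wrote 7B at 0x0a = bb584e895fa6ab
  after D1: wrote 8B at 0x08 = abb69227e275e055
  after D2: wrote 6B at 0x1b = 780aeede6fc3
  after D3: wrote 2B at 0x02 = 895f
  after D4: wrote 5B at 0x21 = 780aeede6f
query mem[0x10]=0xab, mem[0x1b]=0x78, mem[0x24]=0xde, mem[0x00]=0x5e, mem[0x0f]=0x55

MEM[0x10,0x1b,0x24,0x00,0x0f] = ab 78 de 5e 55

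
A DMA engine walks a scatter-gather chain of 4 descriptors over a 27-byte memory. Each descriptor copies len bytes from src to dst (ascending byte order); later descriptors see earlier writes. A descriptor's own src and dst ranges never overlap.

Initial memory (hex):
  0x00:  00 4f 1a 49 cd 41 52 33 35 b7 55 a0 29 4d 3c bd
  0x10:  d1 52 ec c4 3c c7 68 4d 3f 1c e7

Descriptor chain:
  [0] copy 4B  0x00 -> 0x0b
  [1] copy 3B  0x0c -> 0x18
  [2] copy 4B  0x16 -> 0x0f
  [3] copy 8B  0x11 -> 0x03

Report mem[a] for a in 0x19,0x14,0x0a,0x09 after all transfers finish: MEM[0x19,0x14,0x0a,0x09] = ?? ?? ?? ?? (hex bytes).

D0: mem[0x0b..0x0e] <- [00 4f 1a 49]
D1: mem[0x18..0x1a] <- [4f 1a 49]
D2: mem[0x0f..0x12] <- [68 4d 4f 1a]
D3: mem[0x03..0x0a] <- [4f 1a c4 3c c7 68 4d 4f]
query mem[0x19]=0x1a, mem[0x14]=0x3c, mem[0x0a]=0x4f, mem[0x09]=0x4d

MEM[0x19,0x14,0x0a,0x09] = 1a 3c 4f 4d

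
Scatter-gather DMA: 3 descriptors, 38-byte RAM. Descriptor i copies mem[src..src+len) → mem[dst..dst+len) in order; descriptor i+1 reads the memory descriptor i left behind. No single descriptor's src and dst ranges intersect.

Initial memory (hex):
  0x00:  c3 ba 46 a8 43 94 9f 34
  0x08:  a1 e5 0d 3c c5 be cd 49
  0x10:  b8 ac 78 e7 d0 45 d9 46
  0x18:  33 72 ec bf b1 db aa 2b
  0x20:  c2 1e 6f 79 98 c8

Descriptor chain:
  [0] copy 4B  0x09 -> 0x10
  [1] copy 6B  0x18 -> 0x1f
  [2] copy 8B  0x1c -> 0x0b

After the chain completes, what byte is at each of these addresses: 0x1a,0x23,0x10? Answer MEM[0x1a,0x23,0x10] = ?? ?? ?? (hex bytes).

#0 dst[0x10+4] := {0xe5,0x0d,0x3c,0xc5}
#1 dst[0x1f+6] := {0x33,0x72,0xec,0xbf,0xb1,0xdb}
#2 dst[0x0b+8] := {0xb1,0xdb,0xaa,0x33,0x72,0xec,0xbf,0xb1}
query mem[0x1a]=0xec, mem[0x23]=0xb1, mem[0x10]=0xec

MEM[0x1a,0x23,0x10] = ec b1 ec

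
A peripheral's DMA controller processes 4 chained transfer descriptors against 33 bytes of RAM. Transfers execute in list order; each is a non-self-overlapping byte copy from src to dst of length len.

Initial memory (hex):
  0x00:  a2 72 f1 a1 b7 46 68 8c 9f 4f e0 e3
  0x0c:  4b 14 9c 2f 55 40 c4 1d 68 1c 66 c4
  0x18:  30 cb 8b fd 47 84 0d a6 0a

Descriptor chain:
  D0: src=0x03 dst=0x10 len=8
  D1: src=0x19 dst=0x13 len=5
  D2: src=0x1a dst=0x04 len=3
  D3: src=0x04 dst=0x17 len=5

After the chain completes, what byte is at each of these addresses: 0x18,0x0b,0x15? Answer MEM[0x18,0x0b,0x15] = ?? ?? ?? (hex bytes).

#0 dst[0x10+8] := {0xa1,0xb7,0x46,0x68,0x8c,0x9f,0x4f,0xe0}
#1 dst[0x13+5] := {0xcb,0x8b,0xfd,0x47,0x84}
#2 dst[0x04+3] := {0x8b,0xfd,0x47}
#3 dst[0x17+5] := {0x8b,0xfd,0x47,0x8c,0x9f}
query mem[0x18]=0xfd, mem[0x0b]=0xe3, mem[0x15]=0xfd

MEM[0x18,0x0b,0x15] = fd e3 fd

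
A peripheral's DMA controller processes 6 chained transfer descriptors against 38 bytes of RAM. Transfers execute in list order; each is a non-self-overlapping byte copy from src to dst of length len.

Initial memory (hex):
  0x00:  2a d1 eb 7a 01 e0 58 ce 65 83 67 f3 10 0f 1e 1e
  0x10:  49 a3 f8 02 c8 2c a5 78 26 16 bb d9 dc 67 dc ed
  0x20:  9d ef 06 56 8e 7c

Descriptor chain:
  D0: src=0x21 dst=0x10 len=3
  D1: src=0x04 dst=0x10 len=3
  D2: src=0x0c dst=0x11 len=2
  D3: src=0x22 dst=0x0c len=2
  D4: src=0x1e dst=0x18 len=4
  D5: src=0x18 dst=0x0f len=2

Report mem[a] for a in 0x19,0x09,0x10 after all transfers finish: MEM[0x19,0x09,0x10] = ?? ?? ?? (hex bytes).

#0 dst[0x10+3] := {0xef,0x06,0x56}
#1 dst[0x10+3] := {0x01,0xe0,0x58}
#2 dst[0x11+2] := {0x10,0x0f}
#3 dst[0x0c+2] := {0x06,0x56}
#4 dst[0x18+4] := {0xdc,0xed,0x9d,0xef}
#5 dst[0x0f+2] := {0xdc,0xed}
query mem[0x19]=0xed, mem[0x09]=0x83, mem[0x10]=0xed

MEM[0x19,0x09,0x10] = ed 83 ed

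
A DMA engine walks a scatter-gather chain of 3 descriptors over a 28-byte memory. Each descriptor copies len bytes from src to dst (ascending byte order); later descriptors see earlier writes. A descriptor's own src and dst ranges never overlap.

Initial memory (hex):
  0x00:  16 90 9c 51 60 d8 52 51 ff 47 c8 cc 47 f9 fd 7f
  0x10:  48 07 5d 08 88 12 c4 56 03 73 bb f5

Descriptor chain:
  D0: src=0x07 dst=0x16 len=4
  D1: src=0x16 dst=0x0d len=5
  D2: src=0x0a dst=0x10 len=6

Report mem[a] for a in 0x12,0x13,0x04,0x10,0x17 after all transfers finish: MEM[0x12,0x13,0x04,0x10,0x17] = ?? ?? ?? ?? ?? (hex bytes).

  after D0: wrote 4B at 0x16 = 51ff47c8
  after D1: wrote 5B at 0x0d = 51ff47c8bb
  after D2: wrote 6B at 0x10 = c8cc4751ff47
query mem[0x12]=0x47, mem[0x13]=0x51, mem[0x04]=0x60, mem[0x10]=0xc8, mem[0x17]=0xff

MEM[0x12,0x13,0x04,0x10,0x17] = 47 51 60 c8 ff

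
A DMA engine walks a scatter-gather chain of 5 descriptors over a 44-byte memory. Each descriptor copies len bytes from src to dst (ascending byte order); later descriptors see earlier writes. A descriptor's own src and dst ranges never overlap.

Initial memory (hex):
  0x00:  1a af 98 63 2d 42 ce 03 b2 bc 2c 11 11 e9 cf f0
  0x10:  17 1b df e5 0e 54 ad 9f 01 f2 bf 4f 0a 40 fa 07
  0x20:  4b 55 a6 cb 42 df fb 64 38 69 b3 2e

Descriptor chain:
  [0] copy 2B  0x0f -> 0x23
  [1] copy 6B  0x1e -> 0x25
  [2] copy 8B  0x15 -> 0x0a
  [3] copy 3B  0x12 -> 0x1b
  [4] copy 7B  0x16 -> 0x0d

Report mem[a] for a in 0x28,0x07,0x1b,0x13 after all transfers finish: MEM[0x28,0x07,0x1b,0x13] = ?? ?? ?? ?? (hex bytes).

MEM[0x28,0x07,0x1b,0x13] = 55 03 df e5

#0 dst[0x23+2] := {0xf0,0x17}
#1 dst[0x25+6] := {0xfa,0x07,0x4b,0x55,0xa6,0xf0}
#2 dst[0x0a+8] := {0x54,0xad,0x9f,0x01,0xf2,0xbf,0x4f,0x0a}
#3 dst[0x1b+3] := {0xdf,0xe5,0x0e}
#4 dst[0x0d+7] := {0xad,0x9f,0x01,0xf2,0xbf,0xdf,0xe5}
query mem[0x28]=0x55, mem[0x07]=0x03, mem[0x1b]=0xdf, mem[0x13]=0xe5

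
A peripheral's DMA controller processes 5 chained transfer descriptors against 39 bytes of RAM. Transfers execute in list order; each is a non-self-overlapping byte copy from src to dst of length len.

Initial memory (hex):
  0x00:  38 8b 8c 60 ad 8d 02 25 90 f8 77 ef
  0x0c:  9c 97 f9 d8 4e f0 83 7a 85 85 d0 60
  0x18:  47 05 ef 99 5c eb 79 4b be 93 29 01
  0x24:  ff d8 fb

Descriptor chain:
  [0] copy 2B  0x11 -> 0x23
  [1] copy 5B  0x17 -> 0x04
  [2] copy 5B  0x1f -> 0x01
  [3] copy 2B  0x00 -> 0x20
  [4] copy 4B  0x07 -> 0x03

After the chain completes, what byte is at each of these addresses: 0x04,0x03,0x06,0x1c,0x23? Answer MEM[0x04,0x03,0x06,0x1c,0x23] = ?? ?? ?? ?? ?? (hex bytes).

MEM[0x04,0x03,0x06,0x1c,0x23] = 99 ef 77 5c f0

D0: mem[0x23..0x24] <- [f0 83]
D1: mem[0x04..0x08] <- [60 47 05 ef 99]
D2: mem[0x01..0x05] <- [4b be 93 29 f0]
D3: mem[0x20..0x21] <- [38 4b]
D4: mem[0x03..0x06] <- [ef 99 f8 77]
query mem[0x04]=0x99, mem[0x03]=0xef, mem[0x06]=0x77, mem[0x1c]=0x5c, mem[0x23]=0xf0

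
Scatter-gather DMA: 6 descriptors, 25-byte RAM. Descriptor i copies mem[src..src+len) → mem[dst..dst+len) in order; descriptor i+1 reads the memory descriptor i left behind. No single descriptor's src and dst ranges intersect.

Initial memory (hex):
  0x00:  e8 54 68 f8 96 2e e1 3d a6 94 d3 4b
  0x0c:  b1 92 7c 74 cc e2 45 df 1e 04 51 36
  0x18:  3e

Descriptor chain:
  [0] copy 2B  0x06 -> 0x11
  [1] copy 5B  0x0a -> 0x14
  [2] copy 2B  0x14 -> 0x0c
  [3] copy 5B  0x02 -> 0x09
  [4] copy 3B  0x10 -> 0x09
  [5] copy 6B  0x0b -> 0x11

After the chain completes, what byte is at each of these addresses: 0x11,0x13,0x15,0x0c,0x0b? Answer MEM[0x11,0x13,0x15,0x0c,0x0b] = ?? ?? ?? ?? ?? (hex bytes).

#0 dst[0x11+2] := {0xe1,0x3d}
#1 dst[0x14+5] := {0xd3,0x4b,0xb1,0x92,0x7c}
#2 dst[0x0c+2] := {0xd3,0x4b}
#3 dst[0x09+5] := {0x68,0xf8,0x96,0x2e,0xe1}
#4 dst[0x09+3] := {0xcc,0xe1,0x3d}
#5 dst[0x11+6] := {0x3d,0x2e,0xe1,0x7c,0x74,0xcc}
query mem[0x11]=0x3d, mem[0x13]=0xe1, mem[0x15]=0x74, mem[0x0c]=0x2e, mem[0x0b]=0x3d

MEM[0x11,0x13,0x15,0x0c,0x0b] = 3d e1 74 2e 3d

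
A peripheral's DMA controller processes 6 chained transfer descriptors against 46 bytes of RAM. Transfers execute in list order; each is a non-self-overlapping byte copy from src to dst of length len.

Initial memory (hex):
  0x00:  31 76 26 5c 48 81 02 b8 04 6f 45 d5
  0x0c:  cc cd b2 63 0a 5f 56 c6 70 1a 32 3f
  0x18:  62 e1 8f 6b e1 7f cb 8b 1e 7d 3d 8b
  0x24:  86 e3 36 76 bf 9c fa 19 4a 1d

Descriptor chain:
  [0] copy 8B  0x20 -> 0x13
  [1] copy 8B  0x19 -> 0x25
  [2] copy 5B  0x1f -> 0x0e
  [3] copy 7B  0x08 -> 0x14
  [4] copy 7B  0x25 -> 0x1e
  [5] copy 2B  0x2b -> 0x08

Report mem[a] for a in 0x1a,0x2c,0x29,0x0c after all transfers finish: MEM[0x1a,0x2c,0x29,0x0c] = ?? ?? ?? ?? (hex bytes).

#0 dst[0x13+8] := {0x1e,0x7d,0x3d,0x8b,0x86,0xe3,0x36,0x76}
#1 dst[0x25+8] := {0x36,0x76,0x6b,0xe1,0x7f,0xcb,0x8b,0x1e}
#2 dst[0x0e+5] := {0x8b,0x1e,0x7d,0x3d,0x8b}
#3 dst[0x14+7] := {0x04,0x6f,0x45,0xd5,0xcc,0xcd,0x8b}
#4 dst[0x1e+7] := {0x36,0x76,0x6b,0xe1,0x7f,0xcb,0x8b}
#5 dst[0x08+2] := {0x8b,0x1e}
query mem[0x1a]=0x8b, mem[0x2c]=0x1e, mem[0x29]=0x7f, mem[0x0c]=0xcc

MEM[0x1a,0x2c,0x29,0x0c] = 8b 1e 7f cc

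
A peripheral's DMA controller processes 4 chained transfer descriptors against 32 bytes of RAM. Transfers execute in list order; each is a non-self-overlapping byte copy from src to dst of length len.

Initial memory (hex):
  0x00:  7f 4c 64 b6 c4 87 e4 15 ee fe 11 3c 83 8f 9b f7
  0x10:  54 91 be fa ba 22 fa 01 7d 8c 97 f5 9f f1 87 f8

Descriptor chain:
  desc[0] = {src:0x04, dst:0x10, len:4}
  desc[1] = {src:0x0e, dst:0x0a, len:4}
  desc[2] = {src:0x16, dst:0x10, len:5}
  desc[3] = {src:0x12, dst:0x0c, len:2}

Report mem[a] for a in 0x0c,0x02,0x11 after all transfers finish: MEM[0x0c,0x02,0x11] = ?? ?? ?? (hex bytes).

MEM[0x0c,0x02,0x11] = 7d 64 01

#0 dst[0x10+4] := {0xc4,0x87,0xe4,0x15}
#1 dst[0x0a+4] := {0x9b,0xf7,0xc4,0x87}
#2 dst[0x10+5] := {0xfa,0x01,0x7d,0x8c,0x97}
#3 dst[0x0c+2] := {0x7d,0x8c}
query mem[0x0c]=0x7d, mem[0x02]=0x64, mem[0x11]=0x01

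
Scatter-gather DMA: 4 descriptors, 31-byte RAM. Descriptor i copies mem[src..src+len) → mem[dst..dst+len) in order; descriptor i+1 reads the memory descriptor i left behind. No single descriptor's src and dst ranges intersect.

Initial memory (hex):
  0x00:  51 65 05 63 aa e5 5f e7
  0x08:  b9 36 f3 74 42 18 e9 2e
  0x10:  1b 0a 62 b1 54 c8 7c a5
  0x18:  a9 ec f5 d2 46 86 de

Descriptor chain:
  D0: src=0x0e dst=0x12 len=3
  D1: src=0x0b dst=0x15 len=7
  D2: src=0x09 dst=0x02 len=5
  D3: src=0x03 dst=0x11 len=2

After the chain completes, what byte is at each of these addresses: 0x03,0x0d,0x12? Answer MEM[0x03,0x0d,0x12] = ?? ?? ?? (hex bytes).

MEM[0x03,0x0d,0x12] = f3 18 74

  after D0: wrote 3B at 0x12 = e92e1b
  after D1: wrote 7B at 0x15 = 744218e92e1b0a
  after D2: wrote 5B at 0x02 = 36f3744218
  after D3: wrote 2B at 0x11 = f374
query mem[0x03]=0xf3, mem[0x0d]=0x18, mem[0x12]=0x74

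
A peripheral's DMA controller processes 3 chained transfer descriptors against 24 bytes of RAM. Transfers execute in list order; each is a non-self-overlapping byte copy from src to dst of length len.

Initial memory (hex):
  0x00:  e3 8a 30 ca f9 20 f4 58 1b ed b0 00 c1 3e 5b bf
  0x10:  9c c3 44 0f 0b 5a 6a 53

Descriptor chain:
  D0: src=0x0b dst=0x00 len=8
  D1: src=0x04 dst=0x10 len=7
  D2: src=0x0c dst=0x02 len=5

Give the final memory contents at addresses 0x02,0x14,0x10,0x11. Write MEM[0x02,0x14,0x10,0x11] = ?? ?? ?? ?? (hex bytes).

  after D0: wrote 8B at 0x00 = 00c13e5bbf9cc344
  after D1: wrote 7B at 0x10 = bf9cc3441bedb0
  after D2: wrote 5B at 0x02 = c13e5bbfbf
query mem[0x02]=0xc1, mem[0x14]=0x1b, mem[0x10]=0xbf, mem[0x11]=0x9c

MEM[0x02,0x14,0x10,0x11] = c1 1b bf 9c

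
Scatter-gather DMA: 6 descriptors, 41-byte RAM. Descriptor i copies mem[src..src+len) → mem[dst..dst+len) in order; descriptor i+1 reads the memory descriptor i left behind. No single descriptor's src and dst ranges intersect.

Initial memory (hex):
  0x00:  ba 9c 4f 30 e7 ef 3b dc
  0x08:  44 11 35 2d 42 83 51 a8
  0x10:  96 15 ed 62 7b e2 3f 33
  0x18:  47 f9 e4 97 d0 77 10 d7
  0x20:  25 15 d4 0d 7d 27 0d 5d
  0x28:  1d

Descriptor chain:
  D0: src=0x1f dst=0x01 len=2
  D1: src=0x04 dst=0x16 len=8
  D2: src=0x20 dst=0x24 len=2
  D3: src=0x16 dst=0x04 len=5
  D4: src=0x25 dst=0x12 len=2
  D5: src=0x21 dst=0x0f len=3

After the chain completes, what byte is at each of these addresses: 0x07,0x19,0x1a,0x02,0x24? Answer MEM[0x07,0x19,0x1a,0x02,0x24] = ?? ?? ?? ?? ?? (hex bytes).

MEM[0x07,0x19,0x1a,0x02,0x24] = dc dc 44 25 25

[0] 0x1f->0x01 len=2 : d7 25
[1] 0x04->0x16 len=8 : e7 ef 3b dc 44 11 35 2d
[2] 0x20->0x24 len=2 : 25 15
[3] 0x16->0x04 len=5 : e7 ef 3b dc 44
[4] 0x25->0x12 len=2 : 15 0d
[5] 0x21->0x0f len=3 : 15 d4 0d
query mem[0x07]=0xdc, mem[0x19]=0xdc, mem[0x1a]=0x44, mem[0x02]=0x25, mem[0x24]=0x25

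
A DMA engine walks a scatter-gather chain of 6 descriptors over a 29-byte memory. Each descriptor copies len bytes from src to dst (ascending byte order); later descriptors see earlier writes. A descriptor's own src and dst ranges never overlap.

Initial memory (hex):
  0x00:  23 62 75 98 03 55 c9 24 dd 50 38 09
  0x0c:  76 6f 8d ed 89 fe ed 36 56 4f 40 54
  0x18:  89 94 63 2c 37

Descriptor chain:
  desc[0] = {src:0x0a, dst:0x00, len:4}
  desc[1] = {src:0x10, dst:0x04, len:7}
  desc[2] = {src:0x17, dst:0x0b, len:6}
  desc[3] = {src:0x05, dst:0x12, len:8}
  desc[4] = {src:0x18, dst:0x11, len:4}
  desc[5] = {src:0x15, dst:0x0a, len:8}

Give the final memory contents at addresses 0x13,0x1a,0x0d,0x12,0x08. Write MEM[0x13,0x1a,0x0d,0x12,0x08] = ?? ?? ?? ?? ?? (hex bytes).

  after D0: wrote 4B at 0x00 = 3809766f
  after D1: wrote 7B at 0x04 = 89feed36564f40
  after D2: wrote 6B at 0x0b = 548994632c37
  after D3: wrote 8B at 0x12 = feed36564f405489
  after D4: wrote 4B at 0x11 = 5489632c
  after D5: wrote 8B at 0x0a = 564f405489632c37
query mem[0x13]=0x63, mem[0x1a]=0x63, mem[0x0d]=0x54, mem[0x12]=0x89, mem[0x08]=0x56

MEM[0x13,0x1a,0x0d,0x12,0x08] = 63 63 54 89 56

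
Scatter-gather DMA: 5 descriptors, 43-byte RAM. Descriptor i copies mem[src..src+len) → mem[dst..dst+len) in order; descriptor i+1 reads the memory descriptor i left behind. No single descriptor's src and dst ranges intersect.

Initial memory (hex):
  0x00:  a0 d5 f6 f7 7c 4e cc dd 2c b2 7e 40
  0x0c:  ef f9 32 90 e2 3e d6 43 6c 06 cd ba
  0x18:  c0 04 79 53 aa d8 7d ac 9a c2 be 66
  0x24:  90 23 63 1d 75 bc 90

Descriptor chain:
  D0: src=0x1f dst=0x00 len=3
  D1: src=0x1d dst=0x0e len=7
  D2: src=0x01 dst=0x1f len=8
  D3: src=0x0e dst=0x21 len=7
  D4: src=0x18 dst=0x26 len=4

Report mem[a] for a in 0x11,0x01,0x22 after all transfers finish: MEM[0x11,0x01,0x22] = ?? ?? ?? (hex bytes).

[0] 0x1f->0x00 len=3 : ac 9a c2
[1] 0x1d->0x0e len=7 : d8 7d ac 9a c2 be 66
[2] 0x01->0x1f len=8 : 9a c2 f7 7c 4e cc dd 2c
[3] 0x0e->0x21 len=7 : d8 7d ac 9a c2 be 66
[4] 0x18->0x26 len=4 : c0 04 79 53
query mem[0x11]=0x9a, mem[0x01]=0x9a, mem[0x22]=0x7d

MEM[0x11,0x01,0x22] = 9a 9a 7d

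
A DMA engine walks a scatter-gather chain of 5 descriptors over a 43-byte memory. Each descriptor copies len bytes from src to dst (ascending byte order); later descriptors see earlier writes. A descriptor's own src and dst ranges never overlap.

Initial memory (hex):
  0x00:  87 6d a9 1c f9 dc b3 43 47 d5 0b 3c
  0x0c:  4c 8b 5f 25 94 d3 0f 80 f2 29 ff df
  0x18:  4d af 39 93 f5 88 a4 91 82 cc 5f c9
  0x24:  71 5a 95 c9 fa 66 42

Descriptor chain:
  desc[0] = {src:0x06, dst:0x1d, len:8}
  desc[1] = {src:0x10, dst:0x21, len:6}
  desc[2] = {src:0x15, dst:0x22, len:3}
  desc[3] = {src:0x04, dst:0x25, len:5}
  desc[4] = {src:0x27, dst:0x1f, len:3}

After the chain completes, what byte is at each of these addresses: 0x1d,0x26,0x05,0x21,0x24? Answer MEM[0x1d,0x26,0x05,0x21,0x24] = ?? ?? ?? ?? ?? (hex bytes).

MEM[0x1d,0x26,0x05,0x21,0x24] = b3 dc dc 47 df

[0] 0x06->0x1d len=8 : b3 43 47 d5 0b 3c 4c 8b
[1] 0x10->0x21 len=6 : 94 d3 0f 80 f2 29
[2] 0x15->0x22 len=3 : 29 ff df
[3] 0x04->0x25 len=5 : f9 dc b3 43 47
[4] 0x27->0x1f len=3 : b3 43 47
query mem[0x1d]=0xb3, mem[0x26]=0xdc, mem[0x05]=0xdc, mem[0x21]=0x47, mem[0x24]=0xdf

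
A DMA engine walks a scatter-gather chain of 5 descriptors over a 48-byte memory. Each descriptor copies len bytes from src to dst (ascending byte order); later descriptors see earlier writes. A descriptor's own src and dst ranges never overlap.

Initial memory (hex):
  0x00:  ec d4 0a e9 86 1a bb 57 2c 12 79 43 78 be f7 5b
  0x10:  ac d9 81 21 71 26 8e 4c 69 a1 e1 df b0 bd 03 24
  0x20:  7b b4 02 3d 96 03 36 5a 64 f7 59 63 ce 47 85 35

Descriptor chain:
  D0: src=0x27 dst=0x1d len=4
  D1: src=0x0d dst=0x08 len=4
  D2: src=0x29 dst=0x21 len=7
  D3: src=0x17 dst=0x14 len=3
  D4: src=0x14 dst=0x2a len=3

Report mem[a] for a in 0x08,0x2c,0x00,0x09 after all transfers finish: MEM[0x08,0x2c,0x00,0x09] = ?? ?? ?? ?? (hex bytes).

MEM[0x08,0x2c,0x00,0x09] = be a1 ec f7

D0: mem[0x1d..0x20] <- [5a 64 f7 59]
D1: mem[0x08..0x0b] <- [be f7 5b ac]
D2: mem[0x21..0x27] <- [f7 59 63 ce 47 85 35]
D3: mem[0x14..0x16] <- [4c 69 a1]
D4: mem[0x2a..0x2c] <- [4c 69 a1]
query mem[0x08]=0xbe, mem[0x2c]=0xa1, mem[0x00]=0xec, mem[0x09]=0xf7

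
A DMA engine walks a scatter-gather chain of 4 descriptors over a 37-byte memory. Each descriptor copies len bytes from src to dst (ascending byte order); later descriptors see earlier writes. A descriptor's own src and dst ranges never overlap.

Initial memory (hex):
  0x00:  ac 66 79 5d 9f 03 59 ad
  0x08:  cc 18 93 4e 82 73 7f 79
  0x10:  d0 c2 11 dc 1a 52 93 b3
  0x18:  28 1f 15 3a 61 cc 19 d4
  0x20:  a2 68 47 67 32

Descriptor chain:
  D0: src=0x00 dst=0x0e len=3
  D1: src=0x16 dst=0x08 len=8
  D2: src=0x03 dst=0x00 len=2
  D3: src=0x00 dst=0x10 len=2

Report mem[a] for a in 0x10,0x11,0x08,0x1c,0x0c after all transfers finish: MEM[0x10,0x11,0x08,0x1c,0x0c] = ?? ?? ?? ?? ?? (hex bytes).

#0 dst[0x0e+3] := {0xac,0x66,0x79}
#1 dst[0x08+8] := {0x93,0xb3,0x28,0x1f,0x15,0x3a,0x61,0xcc}
#2 dst[0x00+2] := {0x5d,0x9f}
#3 dst[0x10+2] := {0x5d,0x9f}
query mem[0x10]=0x5d, mem[0x11]=0x9f, mem[0x08]=0x93, mem[0x1c]=0x61, mem[0x0c]=0x15

MEM[0x10,0x11,0x08,0x1c,0x0c] = 5d 9f 93 61 15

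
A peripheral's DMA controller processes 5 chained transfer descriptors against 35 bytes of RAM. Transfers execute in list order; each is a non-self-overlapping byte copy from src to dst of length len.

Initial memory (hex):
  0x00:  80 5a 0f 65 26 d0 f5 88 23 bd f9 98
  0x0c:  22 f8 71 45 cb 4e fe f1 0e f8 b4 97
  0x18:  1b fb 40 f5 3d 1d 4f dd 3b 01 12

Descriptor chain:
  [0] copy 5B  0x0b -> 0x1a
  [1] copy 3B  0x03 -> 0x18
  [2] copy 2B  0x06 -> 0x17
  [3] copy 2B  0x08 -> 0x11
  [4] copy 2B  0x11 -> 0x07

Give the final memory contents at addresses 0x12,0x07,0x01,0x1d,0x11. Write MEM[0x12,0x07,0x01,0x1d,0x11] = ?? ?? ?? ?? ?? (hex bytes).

MEM[0x12,0x07,0x01,0x1d,0x11] = bd 23 5a 71 23

  after D0: wrote 5B at 0x1a = 9822f87145
  after D1: wrote 3B at 0x18 = 6526d0
  after D2: wrote 2B at 0x17 = f588
  after D3: wrote 2B at 0x11 = 23bd
  after D4: wrote 2B at 0x07 = 23bd
query mem[0x12]=0xbd, mem[0x07]=0x23, mem[0x01]=0x5a, mem[0x1d]=0x71, mem[0x11]=0x23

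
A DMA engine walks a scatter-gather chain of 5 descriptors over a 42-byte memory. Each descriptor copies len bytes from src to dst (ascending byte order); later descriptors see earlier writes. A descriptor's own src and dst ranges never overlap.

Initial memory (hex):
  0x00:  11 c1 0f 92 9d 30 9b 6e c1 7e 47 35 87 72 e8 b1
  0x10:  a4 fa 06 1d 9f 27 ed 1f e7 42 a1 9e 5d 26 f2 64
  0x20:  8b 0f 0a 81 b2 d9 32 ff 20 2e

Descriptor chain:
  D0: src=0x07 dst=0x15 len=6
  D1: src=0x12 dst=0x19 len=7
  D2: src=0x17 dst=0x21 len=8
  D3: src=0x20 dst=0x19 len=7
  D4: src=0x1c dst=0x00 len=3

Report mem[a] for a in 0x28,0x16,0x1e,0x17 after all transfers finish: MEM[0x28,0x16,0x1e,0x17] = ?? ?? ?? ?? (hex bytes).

D0: mem[0x15..0x1a] <- [6e c1 7e 47 35 87]
D1: mem[0x19..0x1f] <- [06 1d 9f 6e c1 7e 47]
D2: mem[0x21..0x28] <- [7e 47 06 1d 9f 6e c1 7e]
D3: mem[0x19..0x1f] <- [8b 7e 47 06 1d 9f 6e]
D4: mem[0x00..0x02] <- [06 1d 9f]
query mem[0x28]=0x7e, mem[0x16]=0xc1, mem[0x1e]=0x9f, mem[0x17]=0x7e

MEM[0x28,0x16,0x1e,0x17] = 7e c1 9f 7e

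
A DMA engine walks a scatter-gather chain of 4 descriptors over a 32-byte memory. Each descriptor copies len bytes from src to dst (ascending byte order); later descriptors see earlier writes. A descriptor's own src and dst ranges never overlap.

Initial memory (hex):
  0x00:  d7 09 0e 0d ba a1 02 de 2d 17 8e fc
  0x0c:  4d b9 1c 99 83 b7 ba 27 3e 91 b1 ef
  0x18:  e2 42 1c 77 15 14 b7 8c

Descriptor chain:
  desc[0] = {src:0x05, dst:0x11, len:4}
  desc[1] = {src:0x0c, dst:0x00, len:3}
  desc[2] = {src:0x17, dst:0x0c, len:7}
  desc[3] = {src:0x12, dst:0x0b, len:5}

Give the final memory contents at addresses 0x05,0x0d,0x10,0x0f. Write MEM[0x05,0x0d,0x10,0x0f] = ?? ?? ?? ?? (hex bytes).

MEM[0x05,0x0d,0x10,0x0f] = a1 2d 77 b1

[0] 0x05->0x11 len=4 : a1 02 de 2d
[1] 0x0c->0x00 len=3 : 4d b9 1c
[2] 0x17->0x0c len=7 : ef e2 42 1c 77 15 14
[3] 0x12->0x0b len=5 : 14 de 2d 91 b1
query mem[0x05]=0xa1, mem[0x0d]=0x2d, mem[0x10]=0x77, mem[0x0f]=0xb1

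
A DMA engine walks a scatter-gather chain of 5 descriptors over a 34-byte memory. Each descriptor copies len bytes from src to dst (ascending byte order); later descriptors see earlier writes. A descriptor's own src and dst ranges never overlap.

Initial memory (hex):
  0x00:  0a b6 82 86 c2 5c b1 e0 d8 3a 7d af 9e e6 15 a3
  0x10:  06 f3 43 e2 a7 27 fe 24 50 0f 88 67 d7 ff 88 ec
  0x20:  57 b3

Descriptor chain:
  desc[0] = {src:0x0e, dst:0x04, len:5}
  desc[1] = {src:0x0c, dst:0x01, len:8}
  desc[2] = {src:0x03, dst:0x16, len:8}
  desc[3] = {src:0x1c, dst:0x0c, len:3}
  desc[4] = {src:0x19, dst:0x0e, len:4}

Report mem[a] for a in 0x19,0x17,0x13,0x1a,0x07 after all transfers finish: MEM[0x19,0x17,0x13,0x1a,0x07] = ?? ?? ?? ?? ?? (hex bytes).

[0] 0x0e->0x04 len=5 : 15 a3 06 f3 43
[1] 0x0c->0x01 len=8 : 9e e6 15 a3 06 f3 43 e2
[2] 0x03->0x16 len=8 : 15 a3 06 f3 43 e2 3a 7d
[3] 0x1c->0x0c len=3 : 3a 7d 88
[4] 0x19->0x0e len=4 : f3 43 e2 3a
query mem[0x19]=0xf3, mem[0x17]=0xa3, mem[0x13]=0xe2, mem[0x1a]=0x43, mem[0x07]=0x43

MEM[0x19,0x17,0x13,0x1a,0x07] = f3 a3 e2 43 43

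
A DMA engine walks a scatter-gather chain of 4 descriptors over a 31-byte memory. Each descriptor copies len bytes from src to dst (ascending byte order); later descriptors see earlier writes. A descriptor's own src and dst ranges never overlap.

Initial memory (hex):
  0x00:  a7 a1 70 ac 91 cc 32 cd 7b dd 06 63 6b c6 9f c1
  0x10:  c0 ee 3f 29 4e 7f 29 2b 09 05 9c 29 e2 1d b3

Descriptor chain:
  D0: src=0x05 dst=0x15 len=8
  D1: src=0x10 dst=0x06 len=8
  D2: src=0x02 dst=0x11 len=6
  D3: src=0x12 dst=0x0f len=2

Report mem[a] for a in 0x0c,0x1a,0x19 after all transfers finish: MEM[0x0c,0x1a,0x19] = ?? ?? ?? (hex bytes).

  after D0: wrote 8B at 0x15 = cc32cd7bdd06636b
  after D1: wrote 8B at 0x06 = c0ee3f294ecc32cd
  after D2: wrote 6B at 0x11 = 70ac91ccc0ee
  after D3: wrote 2B at 0x0f = ac91
query mem[0x0c]=0x32, mem[0x1a]=0x06, mem[0x19]=0xdd

MEM[0x0c,0x1a,0x19] = 32 06 dd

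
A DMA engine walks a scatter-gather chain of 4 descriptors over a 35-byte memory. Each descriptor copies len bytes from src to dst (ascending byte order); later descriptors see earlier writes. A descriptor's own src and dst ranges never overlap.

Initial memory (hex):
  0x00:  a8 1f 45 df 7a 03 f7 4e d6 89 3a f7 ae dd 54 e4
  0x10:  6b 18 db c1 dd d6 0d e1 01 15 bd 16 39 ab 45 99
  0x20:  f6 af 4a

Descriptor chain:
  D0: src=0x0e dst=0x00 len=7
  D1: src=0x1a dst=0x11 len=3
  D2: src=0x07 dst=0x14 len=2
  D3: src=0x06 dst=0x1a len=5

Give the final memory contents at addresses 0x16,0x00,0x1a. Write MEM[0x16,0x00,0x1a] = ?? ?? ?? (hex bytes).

#0 dst[0x00+7] := {0x54,0xe4,0x6b,0x18,0xdb,0xc1,0xdd}
#1 dst[0x11+3] := {0xbd,0x16,0x39}
#2 dst[0x14+2] := {0x4e,0xd6}
#3 dst[0x1a+5] := {0xdd,0x4e,0xd6,0x89,0x3a}
query mem[0x16]=0x0d, mem[0x00]=0x54, mem[0x1a]=0xdd

MEM[0x16,0x00,0x1a] = 0d 54 dd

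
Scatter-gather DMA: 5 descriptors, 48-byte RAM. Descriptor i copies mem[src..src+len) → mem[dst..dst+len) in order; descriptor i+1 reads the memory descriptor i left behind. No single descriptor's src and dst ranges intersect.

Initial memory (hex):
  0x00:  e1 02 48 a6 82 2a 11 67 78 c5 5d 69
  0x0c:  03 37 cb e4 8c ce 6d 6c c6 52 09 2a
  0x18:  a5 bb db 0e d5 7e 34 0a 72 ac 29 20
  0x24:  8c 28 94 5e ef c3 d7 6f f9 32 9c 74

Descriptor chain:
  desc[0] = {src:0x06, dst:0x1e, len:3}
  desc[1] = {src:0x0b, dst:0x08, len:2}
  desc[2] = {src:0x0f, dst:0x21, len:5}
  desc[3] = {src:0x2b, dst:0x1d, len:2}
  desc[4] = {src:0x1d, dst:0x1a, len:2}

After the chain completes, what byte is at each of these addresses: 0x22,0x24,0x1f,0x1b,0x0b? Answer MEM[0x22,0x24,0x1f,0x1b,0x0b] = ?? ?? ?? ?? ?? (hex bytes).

[0] 0x06->0x1e len=3 : 11 67 78
[1] 0x0b->0x08 len=2 : 69 03
[2] 0x0f->0x21 len=5 : e4 8c ce 6d 6c
[3] 0x2b->0x1d len=2 : 6f f9
[4] 0x1d->0x1a len=2 : 6f f9
query mem[0x22]=0x8c, mem[0x24]=0x6d, mem[0x1f]=0x67, mem[0x1b]=0xf9, mem[0x0b]=0x69

MEM[0x22,0x24,0x1f,0x1b,0x0b] = 8c 6d 67 f9 69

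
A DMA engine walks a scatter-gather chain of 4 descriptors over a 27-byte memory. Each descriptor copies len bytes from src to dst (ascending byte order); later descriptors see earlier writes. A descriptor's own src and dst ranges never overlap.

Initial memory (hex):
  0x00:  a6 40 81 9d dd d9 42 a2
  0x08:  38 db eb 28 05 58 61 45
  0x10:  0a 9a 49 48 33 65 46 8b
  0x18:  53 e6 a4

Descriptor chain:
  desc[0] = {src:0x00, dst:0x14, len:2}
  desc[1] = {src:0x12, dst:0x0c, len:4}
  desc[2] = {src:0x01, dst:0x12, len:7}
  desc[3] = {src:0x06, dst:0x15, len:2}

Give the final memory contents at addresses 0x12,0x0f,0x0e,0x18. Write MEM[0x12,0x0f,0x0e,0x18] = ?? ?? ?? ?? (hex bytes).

MEM[0x12,0x0f,0x0e,0x18] = 40 40 a6 a2

[0] 0x00->0x14 len=2 : a6 40
[1] 0x12->0x0c len=4 : 49 48 a6 40
[2] 0x01->0x12 len=7 : 40 81 9d dd d9 42 a2
[3] 0x06->0x15 len=2 : 42 a2
query mem[0x12]=0x40, mem[0x0f]=0x40, mem[0x0e]=0xa6, mem[0x18]=0xa2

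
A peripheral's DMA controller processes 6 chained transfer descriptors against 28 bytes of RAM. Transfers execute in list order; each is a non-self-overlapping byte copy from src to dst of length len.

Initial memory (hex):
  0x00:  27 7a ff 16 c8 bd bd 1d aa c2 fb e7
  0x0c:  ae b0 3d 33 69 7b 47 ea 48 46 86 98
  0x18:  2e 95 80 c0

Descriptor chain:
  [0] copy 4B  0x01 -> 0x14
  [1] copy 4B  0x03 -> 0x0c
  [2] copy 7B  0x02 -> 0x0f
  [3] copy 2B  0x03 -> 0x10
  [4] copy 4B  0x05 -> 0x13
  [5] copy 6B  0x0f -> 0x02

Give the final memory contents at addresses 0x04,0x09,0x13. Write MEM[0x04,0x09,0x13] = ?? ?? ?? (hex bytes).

MEM[0x04,0x09,0x13] = c8 c2 bd

[0] 0x01->0x14 len=4 : 7a ff 16 c8
[1] 0x03->0x0c len=4 : 16 c8 bd bd
[2] 0x02->0x0f len=7 : ff 16 c8 bd bd 1d aa
[3] 0x03->0x10 len=2 : 16 c8
[4] 0x05->0x13 len=4 : bd bd 1d aa
[5] 0x0f->0x02 len=6 : ff 16 c8 bd bd bd
query mem[0x04]=0xc8, mem[0x09]=0xc2, mem[0x13]=0xbd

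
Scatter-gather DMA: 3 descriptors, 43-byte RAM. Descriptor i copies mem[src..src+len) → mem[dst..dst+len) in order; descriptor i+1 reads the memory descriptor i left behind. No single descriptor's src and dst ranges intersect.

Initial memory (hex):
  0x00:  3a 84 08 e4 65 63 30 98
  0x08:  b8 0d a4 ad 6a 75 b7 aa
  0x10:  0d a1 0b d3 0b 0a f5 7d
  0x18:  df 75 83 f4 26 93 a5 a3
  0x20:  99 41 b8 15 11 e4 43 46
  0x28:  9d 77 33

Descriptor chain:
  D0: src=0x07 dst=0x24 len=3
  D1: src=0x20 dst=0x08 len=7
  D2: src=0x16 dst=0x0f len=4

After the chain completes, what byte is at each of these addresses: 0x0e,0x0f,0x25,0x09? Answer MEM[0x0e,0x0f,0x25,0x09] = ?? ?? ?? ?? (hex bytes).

MEM[0x0e,0x0f,0x25,0x09] = 0d f5 b8 41

D0: mem[0x24..0x26] <- [98 b8 0d]
D1: mem[0x08..0x0e] <- [99 41 b8 15 98 b8 0d]
D2: mem[0x0f..0x12] <- [f5 7d df 75]
query mem[0x0e]=0x0d, mem[0x0f]=0xf5, mem[0x25]=0xb8, mem[0x09]=0x41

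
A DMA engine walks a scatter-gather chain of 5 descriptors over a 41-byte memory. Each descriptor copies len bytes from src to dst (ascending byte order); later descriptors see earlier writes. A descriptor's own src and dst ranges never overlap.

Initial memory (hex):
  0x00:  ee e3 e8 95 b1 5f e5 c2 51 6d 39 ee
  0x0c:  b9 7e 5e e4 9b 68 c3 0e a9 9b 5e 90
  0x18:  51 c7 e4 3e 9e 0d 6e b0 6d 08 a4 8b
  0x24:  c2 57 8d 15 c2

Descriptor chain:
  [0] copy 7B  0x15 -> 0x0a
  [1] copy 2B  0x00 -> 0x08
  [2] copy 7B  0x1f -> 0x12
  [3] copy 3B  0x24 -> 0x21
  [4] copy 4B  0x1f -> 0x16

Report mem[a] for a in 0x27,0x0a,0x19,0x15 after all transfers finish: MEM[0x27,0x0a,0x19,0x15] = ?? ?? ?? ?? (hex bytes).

D0: mem[0x0a..0x10] <- [9b 5e 90 51 c7 e4 3e]
D1: mem[0x08..0x09] <- [ee e3]
D2: mem[0x12..0x18] <- [b0 6d 08 a4 8b c2 57]
D3: mem[0x21..0x23] <- [c2 57 8d]
D4: mem[0x16..0x19] <- [b0 6d c2 57]
query mem[0x27]=0x15, mem[0x0a]=0x9b, mem[0x19]=0x57, mem[0x15]=0xa4

MEM[0x27,0x0a,0x19,0x15] = 15 9b 57 a4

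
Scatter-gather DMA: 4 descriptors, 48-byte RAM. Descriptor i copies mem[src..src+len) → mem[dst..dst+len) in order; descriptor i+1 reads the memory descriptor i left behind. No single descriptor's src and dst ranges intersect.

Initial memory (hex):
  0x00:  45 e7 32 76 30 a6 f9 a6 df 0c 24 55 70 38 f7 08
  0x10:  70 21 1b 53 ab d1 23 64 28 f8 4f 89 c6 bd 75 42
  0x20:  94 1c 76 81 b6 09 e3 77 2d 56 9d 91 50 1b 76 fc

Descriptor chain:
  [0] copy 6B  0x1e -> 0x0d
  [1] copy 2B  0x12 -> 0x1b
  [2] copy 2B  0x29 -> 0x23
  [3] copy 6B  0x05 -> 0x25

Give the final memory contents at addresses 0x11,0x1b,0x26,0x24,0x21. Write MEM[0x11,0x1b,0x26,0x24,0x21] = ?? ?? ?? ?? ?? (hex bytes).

[0] 0x1e->0x0d len=6 : 75 42 94 1c 76 81
[1] 0x12->0x1b len=2 : 81 53
[2] 0x29->0x23 len=2 : 56 9d
[3] 0x05->0x25 len=6 : a6 f9 a6 df 0c 24
query mem[0x11]=0x76, mem[0x1b]=0x81, mem[0x26]=0xf9, mem[0x24]=0x9d, mem[0x21]=0x1c

MEM[0x11,0x1b,0x26,0x24,0x21] = 76 81 f9 9d 1c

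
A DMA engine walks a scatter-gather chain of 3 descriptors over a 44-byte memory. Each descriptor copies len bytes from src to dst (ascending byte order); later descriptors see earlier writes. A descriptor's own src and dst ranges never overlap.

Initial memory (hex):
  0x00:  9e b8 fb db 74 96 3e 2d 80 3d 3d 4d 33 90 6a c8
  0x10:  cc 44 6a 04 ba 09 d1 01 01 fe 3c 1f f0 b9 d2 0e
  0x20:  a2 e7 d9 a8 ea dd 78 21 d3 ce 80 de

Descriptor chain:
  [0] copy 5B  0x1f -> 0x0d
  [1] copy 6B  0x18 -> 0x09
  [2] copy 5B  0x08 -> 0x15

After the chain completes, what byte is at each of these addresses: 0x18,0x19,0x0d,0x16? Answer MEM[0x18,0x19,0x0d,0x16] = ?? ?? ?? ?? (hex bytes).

MEM[0x18,0x19,0x0d,0x16] = 3c 1f f0 01

#0 dst[0x0d+5] := {0x0e,0xa2,0xe7,0xd9,0xa8}
#1 dst[0x09+6] := {0x01,0xfe,0x3c,0x1f,0xf0,0xb9}
#2 dst[0x15+5] := {0x80,0x01,0xfe,0x3c,0x1f}
query mem[0x18]=0x3c, mem[0x19]=0x1f, mem[0x0d]=0xf0, mem[0x16]=0x01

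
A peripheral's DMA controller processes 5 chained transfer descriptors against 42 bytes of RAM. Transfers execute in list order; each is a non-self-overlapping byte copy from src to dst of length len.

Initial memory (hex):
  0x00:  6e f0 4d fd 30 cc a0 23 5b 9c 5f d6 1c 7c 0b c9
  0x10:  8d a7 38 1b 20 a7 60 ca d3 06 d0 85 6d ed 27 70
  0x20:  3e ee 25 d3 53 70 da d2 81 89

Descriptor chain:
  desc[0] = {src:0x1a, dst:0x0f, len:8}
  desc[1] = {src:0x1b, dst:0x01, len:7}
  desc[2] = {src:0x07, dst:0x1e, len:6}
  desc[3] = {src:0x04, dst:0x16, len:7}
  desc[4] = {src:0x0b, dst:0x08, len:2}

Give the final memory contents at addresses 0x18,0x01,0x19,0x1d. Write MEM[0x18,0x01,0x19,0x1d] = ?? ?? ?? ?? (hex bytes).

MEM[0x18,0x01,0x19,0x1d] = 3e 85 ee ed

#0 dst[0x0f+8] := {0xd0,0x85,0x6d,0xed,0x27,0x70,0x3e,0xee}
#1 dst[0x01+7] := {0x85,0x6d,0xed,0x27,0x70,0x3e,0xee}
#2 dst[0x1e+6] := {0xee,0x5b,0x9c,0x5f,0xd6,0x1c}
#3 dst[0x16+7] := {0x27,0x70,0x3e,0xee,0x5b,0x9c,0x5f}
#4 dst[0x08+2] := {0xd6,0x1c}
query mem[0x18]=0x3e, mem[0x01]=0x85, mem[0x19]=0xee, mem[0x1d]=0xed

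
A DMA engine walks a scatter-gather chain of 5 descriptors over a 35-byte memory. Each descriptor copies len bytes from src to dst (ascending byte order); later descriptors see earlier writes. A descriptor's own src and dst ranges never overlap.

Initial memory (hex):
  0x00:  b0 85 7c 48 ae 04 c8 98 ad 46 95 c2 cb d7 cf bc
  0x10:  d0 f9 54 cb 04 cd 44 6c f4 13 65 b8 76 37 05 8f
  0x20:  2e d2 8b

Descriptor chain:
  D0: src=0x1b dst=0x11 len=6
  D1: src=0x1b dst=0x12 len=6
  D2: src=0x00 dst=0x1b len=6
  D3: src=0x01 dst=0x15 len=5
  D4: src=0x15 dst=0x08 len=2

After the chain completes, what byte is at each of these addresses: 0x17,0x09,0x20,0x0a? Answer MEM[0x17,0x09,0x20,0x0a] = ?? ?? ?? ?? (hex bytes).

MEM[0x17,0x09,0x20,0x0a] = 48 7c 04 95

[0] 0x1b->0x11 len=6 : b8 76 37 05 8f 2e
[1] 0x1b->0x12 len=6 : b8 76 37 05 8f 2e
[2] 0x00->0x1b len=6 : b0 85 7c 48 ae 04
[3] 0x01->0x15 len=5 : 85 7c 48 ae 04
[4] 0x15->0x08 len=2 : 85 7c
query mem[0x17]=0x48, mem[0x09]=0x7c, mem[0x20]=0x04, mem[0x0a]=0x95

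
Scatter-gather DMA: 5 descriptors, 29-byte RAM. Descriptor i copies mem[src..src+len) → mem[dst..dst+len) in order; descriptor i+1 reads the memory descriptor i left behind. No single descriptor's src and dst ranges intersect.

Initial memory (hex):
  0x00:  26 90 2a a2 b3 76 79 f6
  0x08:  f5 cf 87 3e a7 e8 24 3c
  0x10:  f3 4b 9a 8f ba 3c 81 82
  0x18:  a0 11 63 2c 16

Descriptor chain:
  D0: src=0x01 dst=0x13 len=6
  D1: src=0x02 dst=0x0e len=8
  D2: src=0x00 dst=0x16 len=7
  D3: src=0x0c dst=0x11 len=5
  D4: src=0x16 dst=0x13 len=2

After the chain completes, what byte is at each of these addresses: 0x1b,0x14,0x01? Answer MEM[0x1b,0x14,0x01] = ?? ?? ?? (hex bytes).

MEM[0x1b,0x14,0x01] = 76 90 90

D0: mem[0x13..0x18] <- [90 2a a2 b3 76 79]
D1: mem[0x0e..0x15] <- [2a a2 b3 76 79 f6 f5 cf]
D2: mem[0x16..0x1c] <- [26 90 2a a2 b3 76 79]
D3: mem[0x11..0x15] <- [a7 e8 2a a2 b3]
D4: mem[0x13..0x14] <- [26 90]
query mem[0x1b]=0x76, mem[0x14]=0x90, mem[0x01]=0x90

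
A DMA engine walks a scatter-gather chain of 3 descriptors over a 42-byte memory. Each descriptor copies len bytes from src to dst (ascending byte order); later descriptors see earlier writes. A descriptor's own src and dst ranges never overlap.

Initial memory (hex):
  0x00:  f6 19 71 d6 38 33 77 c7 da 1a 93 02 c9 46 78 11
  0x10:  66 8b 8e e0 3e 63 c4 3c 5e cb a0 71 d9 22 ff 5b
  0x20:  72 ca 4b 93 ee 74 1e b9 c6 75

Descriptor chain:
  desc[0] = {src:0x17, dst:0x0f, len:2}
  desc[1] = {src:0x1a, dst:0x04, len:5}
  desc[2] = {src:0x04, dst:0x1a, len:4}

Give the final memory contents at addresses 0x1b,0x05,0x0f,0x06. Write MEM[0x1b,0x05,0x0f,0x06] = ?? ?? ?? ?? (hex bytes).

MEM[0x1b,0x05,0x0f,0x06] = 71 71 3c d9

D0: mem[0x0f..0x10] <- [3c 5e]
D1: mem[0x04..0x08] <- [a0 71 d9 22 ff]
D2: mem[0x1a..0x1d] <- [a0 71 d9 22]
query mem[0x1b]=0x71, mem[0x05]=0x71, mem[0x0f]=0x3c, mem[0x06]=0xd9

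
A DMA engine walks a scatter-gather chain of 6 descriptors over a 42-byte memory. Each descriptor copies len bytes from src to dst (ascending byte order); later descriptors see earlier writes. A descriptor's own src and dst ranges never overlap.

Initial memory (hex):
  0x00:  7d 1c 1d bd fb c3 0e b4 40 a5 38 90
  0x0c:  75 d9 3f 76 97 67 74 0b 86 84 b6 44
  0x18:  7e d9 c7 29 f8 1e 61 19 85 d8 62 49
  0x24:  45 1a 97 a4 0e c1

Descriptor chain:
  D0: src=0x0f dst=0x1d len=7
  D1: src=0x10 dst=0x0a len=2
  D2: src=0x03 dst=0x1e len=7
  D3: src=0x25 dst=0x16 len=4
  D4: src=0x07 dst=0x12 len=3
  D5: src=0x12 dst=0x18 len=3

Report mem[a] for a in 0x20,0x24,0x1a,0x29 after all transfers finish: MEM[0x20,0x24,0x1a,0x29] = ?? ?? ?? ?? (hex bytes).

MEM[0x20,0x24,0x1a,0x29] = c3 a5 a5 c1

#0 dst[0x1d+7] := {0x76,0x97,0x67,0x74,0x0b,0x86,0x84}
#1 dst[0x0a+2] := {0x97,0x67}
#2 dst[0x1e+7] := {0xbd,0xfb,0xc3,0x0e,0xb4,0x40,0xa5}
#3 dst[0x16+4] := {0x1a,0x97,0xa4,0x0e}
#4 dst[0x12+3] := {0xb4,0x40,0xa5}
#5 dst[0x18+3] := {0xb4,0x40,0xa5}
query mem[0x20]=0xc3, mem[0x24]=0xa5, mem[0x1a]=0xa5, mem[0x29]=0xc1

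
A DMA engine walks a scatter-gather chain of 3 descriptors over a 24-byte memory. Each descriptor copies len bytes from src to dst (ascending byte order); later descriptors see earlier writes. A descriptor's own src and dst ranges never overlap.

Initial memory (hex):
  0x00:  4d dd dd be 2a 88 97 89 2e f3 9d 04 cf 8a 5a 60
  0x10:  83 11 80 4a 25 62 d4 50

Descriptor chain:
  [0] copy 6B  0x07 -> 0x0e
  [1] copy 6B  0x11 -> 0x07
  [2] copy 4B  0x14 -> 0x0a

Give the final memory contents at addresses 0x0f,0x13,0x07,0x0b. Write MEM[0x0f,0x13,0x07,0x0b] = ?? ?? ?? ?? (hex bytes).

D0: mem[0x0e..0x13] <- [89 2e f3 9d 04 cf]
D1: mem[0x07..0x0c] <- [9d 04 cf 25 62 d4]
D2: mem[0x0a..0x0d] <- [25 62 d4 50]
query mem[0x0f]=0x2e, mem[0x13]=0xcf, mem[0x07]=0x9d, mem[0x0b]=0x62

MEM[0x0f,0x13,0x07,0x0b] = 2e cf 9d 62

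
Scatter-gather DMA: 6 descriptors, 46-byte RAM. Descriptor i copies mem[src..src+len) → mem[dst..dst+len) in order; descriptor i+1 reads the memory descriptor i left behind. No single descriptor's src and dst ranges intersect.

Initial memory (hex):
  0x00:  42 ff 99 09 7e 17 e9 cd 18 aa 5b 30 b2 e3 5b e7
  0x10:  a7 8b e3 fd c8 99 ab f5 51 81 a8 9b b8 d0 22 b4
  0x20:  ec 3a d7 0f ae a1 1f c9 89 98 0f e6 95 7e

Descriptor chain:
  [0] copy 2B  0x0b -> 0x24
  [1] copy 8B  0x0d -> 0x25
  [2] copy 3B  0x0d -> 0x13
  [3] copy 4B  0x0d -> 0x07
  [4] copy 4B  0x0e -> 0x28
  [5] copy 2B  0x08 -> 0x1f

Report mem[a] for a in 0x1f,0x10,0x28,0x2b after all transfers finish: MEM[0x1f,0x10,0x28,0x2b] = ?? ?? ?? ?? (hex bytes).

MEM[0x1f,0x10,0x28,0x2b] = 5b a7 5b 8b

  after D0: wrote 2B at 0x24 = 30b2
  after D1: wrote 8B at 0x25 = e35be7a78be3fdc8
  after D2: wrote 3B at 0x13 = e35be7
  after D3: wrote 4B at 0x07 = e35be7a7
  after D4: wrote 4B at 0x28 = 5be7a78b
  after D5: wrote 2B at 0x1f = 5be7
query mem[0x1f]=0x5b, mem[0x10]=0xa7, mem[0x28]=0x5b, mem[0x2b]=0x8b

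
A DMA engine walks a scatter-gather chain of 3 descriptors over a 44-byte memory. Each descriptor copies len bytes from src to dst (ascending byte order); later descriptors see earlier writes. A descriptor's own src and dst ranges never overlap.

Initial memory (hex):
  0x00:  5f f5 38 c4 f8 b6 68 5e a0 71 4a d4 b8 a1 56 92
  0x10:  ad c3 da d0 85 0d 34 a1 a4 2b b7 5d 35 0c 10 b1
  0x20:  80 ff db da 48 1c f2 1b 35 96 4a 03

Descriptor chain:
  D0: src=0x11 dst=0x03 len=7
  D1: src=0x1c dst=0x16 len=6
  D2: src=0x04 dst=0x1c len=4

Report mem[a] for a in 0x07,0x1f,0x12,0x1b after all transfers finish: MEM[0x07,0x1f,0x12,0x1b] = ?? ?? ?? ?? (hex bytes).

[0] 0x11->0x03 len=7 : c3 da d0 85 0d 34 a1
[1] 0x1c->0x16 len=6 : 35 0c 10 b1 80 ff
[2] 0x04->0x1c len=4 : da d0 85 0d
query mem[0x07]=0x0d, mem[0x1f]=0x0d, mem[0x12]=0xda, mem[0x1b]=0xff

MEM[0x07,0x1f,0x12,0x1b] = 0d 0d da ff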